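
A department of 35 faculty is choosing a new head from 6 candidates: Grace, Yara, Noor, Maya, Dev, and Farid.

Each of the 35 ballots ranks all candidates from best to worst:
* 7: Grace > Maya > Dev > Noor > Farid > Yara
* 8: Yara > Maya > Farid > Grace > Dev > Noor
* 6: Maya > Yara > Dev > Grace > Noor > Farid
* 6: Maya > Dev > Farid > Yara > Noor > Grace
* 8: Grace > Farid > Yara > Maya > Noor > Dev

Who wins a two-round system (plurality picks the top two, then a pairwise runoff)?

Maya

Round 1 first-place votes: Grace 15, Yara 8, Noor 0, Maya 12, Dev 0, Farid 0. Grace and Maya advance.
Runoff: Grace is ranked above Maya on 15 ballots, Maya above Grace on 20.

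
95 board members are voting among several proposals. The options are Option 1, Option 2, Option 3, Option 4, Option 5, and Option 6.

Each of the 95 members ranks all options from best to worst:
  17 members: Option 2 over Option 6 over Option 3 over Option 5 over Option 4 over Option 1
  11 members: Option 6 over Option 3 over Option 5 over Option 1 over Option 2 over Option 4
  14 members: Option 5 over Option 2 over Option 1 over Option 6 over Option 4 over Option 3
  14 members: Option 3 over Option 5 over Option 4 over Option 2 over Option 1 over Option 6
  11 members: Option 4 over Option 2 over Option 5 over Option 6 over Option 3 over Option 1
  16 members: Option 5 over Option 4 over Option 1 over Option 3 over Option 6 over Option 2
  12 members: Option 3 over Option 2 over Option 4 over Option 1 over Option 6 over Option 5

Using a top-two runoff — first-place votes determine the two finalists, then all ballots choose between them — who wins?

Round 1 first-place votes: Option 1 0, Option 2 17, Option 3 26, Option 4 11, Option 5 30, Option 6 11. Option 5 and Option 3 advance.
Runoff: Option 5 is ranked above Option 3 on 41 ballots, Option 3 above Option 5 on 54.

Option 3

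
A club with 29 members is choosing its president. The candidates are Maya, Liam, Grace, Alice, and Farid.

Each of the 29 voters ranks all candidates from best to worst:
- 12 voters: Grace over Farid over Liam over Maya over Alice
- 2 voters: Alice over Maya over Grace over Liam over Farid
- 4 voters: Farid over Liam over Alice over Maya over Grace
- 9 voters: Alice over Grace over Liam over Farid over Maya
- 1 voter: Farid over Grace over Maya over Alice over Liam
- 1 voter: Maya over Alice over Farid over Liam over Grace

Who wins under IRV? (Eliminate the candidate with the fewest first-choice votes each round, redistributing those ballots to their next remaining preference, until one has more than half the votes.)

Alice

Round 1: Maya 1, Liam 0, Grace 12, Alice 11, Farid 5. Liam eliminated.
Round 2: Maya 1, Grace 12, Alice 11, Farid 5. Maya eliminated.
Round 3: Grace 12, Alice 12, Farid 5. Farid eliminated.
Round 4: Grace 13, Alice 16. Alice has a majority (≥15).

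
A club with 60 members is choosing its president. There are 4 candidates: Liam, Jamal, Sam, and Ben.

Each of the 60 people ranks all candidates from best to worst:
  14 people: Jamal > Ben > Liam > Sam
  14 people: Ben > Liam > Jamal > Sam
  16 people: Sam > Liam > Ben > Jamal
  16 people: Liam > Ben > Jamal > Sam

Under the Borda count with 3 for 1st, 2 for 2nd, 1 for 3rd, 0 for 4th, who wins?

Liam

Liam: 14×1 + 14×2 + 16×2 + 16×3 = 122
Jamal: 14×3 + 14×1 + 16×0 + 16×1 = 72
Sam: 14×0 + 14×0 + 16×3 + 16×0 = 48
Ben: 14×2 + 14×3 + 16×1 + 16×2 = 118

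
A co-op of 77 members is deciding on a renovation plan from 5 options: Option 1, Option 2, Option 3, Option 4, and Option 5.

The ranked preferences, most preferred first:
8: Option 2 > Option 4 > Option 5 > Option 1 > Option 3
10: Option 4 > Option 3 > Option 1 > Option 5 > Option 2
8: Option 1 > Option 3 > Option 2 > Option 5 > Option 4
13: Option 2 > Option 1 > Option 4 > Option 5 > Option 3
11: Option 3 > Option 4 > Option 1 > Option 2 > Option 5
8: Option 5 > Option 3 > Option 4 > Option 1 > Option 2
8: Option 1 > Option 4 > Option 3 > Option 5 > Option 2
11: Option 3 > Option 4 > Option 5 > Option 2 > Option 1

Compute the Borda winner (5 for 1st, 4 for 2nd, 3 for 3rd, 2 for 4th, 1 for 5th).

Option 4

Option 1: 8×2 + 10×3 + 8×5 + 13×4 + 11×3 + 8×2 + 8×5 + 11×1 = 238
Option 2: 8×5 + 10×1 + 8×3 + 13×5 + 11×2 + 8×1 + 8×1 + 11×2 = 199
Option 3: 8×1 + 10×4 + 8×4 + 13×1 + 11×5 + 8×4 + 8×3 + 11×5 = 259
Option 4: 8×4 + 10×5 + 8×1 + 13×3 + 11×4 + 8×3 + 8×4 + 11×4 = 273
Option 5: 8×3 + 10×2 + 8×2 + 13×2 + 11×1 + 8×5 + 8×2 + 11×3 = 186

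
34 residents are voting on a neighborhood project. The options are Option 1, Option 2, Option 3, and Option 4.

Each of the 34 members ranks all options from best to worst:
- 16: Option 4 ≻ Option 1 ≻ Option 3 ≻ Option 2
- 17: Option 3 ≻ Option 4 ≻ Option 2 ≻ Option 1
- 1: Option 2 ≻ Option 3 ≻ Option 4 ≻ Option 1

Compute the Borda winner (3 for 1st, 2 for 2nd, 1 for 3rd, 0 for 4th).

Option 1: 16×2 + 17×0 + 1×0 = 32
Option 2: 16×0 + 17×1 + 1×3 = 20
Option 3: 16×1 + 17×3 + 1×2 = 69
Option 4: 16×3 + 17×2 + 1×1 = 83

Option 4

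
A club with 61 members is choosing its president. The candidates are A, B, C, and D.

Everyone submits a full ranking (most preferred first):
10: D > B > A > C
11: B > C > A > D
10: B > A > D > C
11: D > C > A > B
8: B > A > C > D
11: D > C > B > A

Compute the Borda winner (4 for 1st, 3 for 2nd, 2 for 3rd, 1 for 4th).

A: 10×2 + 11×2 + 10×3 + 11×2 + 8×3 + 11×1 = 129
B: 10×3 + 11×4 + 10×4 + 11×1 + 8×4 + 11×2 = 179
C: 10×1 + 11×3 + 10×1 + 11×3 + 8×2 + 11×3 = 135
D: 10×4 + 11×1 + 10×2 + 11×4 + 8×1 + 11×4 = 167

B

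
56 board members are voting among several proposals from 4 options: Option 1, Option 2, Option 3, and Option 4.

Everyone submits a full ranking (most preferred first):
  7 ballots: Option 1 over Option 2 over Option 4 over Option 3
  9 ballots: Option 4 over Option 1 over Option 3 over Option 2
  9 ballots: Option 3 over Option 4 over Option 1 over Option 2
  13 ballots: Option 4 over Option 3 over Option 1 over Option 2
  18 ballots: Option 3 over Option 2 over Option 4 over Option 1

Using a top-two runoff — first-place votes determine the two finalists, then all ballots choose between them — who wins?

Round 1 first-place votes: Option 1 7, Option 2 0, Option 3 27, Option 4 22. Option 3 and Option 4 advance.
Runoff: Option 3 is ranked above Option 4 on 27 ballots, Option 4 above Option 3 on 29.

Option 4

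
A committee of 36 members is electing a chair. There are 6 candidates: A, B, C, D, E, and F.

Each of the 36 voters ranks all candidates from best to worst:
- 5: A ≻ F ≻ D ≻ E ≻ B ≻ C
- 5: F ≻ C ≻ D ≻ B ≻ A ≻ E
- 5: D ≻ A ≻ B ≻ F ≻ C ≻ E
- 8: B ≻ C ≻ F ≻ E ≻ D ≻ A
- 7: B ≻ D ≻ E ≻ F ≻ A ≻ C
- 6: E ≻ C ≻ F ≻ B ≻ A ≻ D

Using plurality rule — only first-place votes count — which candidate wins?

First-place votes: A 5, B 15, C 0, D 5, E 6, F 5.

B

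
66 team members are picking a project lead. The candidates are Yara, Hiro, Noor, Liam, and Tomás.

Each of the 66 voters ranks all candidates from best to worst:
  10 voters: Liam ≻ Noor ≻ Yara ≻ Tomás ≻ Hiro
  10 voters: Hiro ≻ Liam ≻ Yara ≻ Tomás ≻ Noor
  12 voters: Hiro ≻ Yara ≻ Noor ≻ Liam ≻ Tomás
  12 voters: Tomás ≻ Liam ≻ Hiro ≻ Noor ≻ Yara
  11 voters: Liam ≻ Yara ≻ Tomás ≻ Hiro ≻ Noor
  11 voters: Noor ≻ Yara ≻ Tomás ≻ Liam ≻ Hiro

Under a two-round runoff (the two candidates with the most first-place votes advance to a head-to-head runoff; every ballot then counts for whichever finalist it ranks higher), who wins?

Round 1 first-place votes: Yara 0, Hiro 22, Noor 11, Liam 21, Tomás 12. Hiro and Liam advance.
Runoff: Hiro is ranked above Liam on 22 ballots, Liam above Hiro on 44.

Liam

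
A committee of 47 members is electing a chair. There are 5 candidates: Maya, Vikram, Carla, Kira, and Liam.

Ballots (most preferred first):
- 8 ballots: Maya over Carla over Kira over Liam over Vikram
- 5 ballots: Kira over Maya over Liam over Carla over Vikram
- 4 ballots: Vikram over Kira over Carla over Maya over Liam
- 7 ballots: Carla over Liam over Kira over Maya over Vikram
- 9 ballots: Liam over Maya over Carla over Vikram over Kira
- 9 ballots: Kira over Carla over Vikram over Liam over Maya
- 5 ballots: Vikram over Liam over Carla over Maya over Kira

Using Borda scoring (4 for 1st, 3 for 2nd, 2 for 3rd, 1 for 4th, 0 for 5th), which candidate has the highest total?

Maya: 8×4 + 5×3 + 4×1 + 7×1 + 9×3 + 9×0 + 5×1 = 90
Vikram: 8×0 + 5×0 + 4×4 + 7×0 + 9×1 + 9×2 + 5×4 = 63
Carla: 8×3 + 5×1 + 4×2 + 7×4 + 9×2 + 9×3 + 5×2 = 120
Kira: 8×2 + 5×4 + 4×3 + 7×2 + 9×0 + 9×4 + 5×0 = 98
Liam: 8×1 + 5×2 + 4×0 + 7×3 + 9×4 + 9×1 + 5×3 = 99

Carla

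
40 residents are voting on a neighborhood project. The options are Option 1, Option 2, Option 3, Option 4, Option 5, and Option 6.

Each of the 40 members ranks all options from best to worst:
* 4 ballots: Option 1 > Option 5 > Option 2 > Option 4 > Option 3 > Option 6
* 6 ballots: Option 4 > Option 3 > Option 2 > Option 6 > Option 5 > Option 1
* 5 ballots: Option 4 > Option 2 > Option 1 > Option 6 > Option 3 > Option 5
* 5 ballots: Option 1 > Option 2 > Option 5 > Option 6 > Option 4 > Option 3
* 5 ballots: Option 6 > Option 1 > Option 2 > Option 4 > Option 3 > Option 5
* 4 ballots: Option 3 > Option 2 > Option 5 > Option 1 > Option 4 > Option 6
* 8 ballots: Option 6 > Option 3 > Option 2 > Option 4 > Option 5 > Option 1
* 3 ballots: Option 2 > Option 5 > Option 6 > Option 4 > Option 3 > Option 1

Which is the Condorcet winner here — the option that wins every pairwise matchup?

Option 2

Option 2 vs Option 1: 26–14
Option 2 vs Option 3: 22–18
Option 2 vs Option 4: 29–11
Option 2 vs Option 5: 36–4
Option 2 vs Option 6: 27–13
Option 2 beats every other option.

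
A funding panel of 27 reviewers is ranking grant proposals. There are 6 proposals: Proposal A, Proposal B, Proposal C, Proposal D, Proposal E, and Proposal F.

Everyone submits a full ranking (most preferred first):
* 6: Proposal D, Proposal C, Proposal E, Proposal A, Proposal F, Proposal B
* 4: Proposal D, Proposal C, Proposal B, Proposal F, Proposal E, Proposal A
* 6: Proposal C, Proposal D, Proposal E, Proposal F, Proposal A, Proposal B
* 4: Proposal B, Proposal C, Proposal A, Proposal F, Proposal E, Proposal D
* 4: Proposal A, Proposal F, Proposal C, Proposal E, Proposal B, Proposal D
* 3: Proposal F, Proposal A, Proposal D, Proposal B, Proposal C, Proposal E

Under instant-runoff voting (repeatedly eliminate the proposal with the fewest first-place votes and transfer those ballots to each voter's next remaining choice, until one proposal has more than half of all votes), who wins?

Proposal C

Round 1: Proposal A 4, Proposal B 4, Proposal C 6, Proposal D 10, Proposal E 0, Proposal F 3. Proposal E eliminated.
Round 2: Proposal A 4, Proposal B 4, Proposal C 6, Proposal D 10, Proposal F 3. Proposal F eliminated.
Round 3: Proposal A 7, Proposal B 4, Proposal C 6, Proposal D 10. Proposal B eliminated.
Round 4: Proposal A 7, Proposal C 10, Proposal D 10. Proposal A eliminated.
Round 5: Proposal C 14, Proposal D 13. Proposal C has a majority (≥14).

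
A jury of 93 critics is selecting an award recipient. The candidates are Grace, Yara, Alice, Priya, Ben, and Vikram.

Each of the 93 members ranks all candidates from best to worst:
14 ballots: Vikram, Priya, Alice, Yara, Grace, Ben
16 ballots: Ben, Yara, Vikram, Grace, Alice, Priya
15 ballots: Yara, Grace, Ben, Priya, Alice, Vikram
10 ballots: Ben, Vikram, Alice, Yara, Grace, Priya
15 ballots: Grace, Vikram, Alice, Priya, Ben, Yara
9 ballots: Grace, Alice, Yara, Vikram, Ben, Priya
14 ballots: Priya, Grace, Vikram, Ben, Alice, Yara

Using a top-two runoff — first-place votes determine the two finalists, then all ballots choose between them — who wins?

Grace

Round 1 first-place votes: Grace 24, Yara 15, Alice 0, Priya 14, Ben 26, Vikram 14. Ben and Grace advance.
Runoff: Ben is ranked above Grace on 26 ballots, Grace above Ben on 67.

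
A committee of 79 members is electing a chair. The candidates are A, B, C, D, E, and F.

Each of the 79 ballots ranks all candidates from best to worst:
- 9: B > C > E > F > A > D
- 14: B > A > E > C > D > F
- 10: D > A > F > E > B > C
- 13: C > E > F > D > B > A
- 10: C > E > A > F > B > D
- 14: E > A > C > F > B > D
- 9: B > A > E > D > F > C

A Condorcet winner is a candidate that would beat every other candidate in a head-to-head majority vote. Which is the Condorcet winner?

E vs A: 46–33
E vs B: 47–32
E vs C: 47–32
E vs D: 69–10
E vs F: 69–10
E beats every other candidate.

E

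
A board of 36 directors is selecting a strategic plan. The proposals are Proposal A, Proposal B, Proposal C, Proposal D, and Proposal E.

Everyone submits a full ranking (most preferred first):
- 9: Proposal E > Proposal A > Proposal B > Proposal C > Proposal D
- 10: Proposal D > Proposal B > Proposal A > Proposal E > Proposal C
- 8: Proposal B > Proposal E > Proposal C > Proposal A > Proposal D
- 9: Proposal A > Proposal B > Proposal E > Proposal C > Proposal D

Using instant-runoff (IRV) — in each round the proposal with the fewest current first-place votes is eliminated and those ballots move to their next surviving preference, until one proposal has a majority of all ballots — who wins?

Proposal E

Round 1: Proposal A 9, Proposal B 8, Proposal C 0, Proposal D 10, Proposal E 9. Proposal C eliminated.
Round 2: Proposal A 9, Proposal B 8, Proposal D 10, Proposal E 9. Proposal B eliminated.
Round 3: Proposal A 9, Proposal D 10, Proposal E 17. Proposal A eliminated.
Round 4: Proposal D 10, Proposal E 26. Proposal E has a majority (≥19).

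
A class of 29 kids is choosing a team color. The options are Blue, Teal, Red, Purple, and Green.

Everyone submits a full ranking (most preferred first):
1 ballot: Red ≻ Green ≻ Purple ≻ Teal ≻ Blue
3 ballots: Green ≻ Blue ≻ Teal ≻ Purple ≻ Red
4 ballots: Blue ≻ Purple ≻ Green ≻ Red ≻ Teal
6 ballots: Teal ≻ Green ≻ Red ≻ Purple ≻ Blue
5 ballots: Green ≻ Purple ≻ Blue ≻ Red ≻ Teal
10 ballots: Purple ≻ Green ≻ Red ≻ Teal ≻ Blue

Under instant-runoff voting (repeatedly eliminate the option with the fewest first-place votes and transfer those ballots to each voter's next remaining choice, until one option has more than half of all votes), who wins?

Round 1: Blue 4, Teal 6, Red 1, Purple 10, Green 8. Red eliminated.
Round 2: Blue 4, Teal 6, Purple 10, Green 9. Blue eliminated.
Round 3: Teal 6, Purple 14, Green 9. Teal eliminated.
Round 4: Purple 14, Green 15. Green has a majority (≥15).

Green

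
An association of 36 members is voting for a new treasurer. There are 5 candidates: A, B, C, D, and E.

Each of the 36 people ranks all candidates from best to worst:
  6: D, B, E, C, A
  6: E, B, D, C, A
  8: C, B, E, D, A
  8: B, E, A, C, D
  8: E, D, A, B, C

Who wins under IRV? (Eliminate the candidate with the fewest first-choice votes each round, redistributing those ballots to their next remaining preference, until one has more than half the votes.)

B

Round 1: A 0, B 8, C 8, D 6, E 14. A eliminated.
Round 2: B 8, C 8, D 6, E 14. D eliminated.
Round 3: B 14, C 8, E 14. C eliminated.
Round 4: B 22, E 14. B has a majority (≥19).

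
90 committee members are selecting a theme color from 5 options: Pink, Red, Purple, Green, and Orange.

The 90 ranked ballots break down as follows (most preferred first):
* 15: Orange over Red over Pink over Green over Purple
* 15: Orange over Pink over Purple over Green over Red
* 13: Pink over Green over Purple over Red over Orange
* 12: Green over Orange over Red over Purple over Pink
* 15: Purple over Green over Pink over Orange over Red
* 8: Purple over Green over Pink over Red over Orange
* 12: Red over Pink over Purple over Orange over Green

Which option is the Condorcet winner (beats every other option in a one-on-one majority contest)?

Pink

Pink vs Red: 51–39
Pink vs Purple: 55–35
Pink vs Green: 55–35
Pink vs Orange: 48–42
Pink beats every other option.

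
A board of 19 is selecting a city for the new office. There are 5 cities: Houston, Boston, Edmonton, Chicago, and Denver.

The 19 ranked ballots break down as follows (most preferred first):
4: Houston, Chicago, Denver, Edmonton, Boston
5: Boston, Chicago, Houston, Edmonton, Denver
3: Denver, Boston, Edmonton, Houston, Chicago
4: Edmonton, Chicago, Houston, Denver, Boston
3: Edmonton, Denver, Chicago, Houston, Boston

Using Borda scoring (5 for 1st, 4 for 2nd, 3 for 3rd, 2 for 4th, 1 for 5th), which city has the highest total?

Houston: 4×5 + 5×3 + 3×2 + 4×3 + 3×2 = 59
Boston: 4×1 + 5×5 + 3×4 + 4×1 + 3×1 = 48
Edmonton: 4×2 + 5×2 + 3×3 + 4×5 + 3×5 = 62
Chicago: 4×4 + 5×4 + 3×1 + 4×4 + 3×3 = 64
Denver: 4×3 + 5×1 + 3×5 + 4×2 + 3×4 = 52

Chicago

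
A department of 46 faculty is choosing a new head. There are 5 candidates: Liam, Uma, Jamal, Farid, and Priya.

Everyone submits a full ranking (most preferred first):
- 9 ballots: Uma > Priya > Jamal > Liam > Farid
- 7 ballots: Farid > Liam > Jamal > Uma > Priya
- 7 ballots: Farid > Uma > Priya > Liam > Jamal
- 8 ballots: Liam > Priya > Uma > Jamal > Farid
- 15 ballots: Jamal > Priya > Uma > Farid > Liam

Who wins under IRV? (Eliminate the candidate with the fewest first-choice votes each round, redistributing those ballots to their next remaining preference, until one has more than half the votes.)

Uma

Round 1: Liam 8, Uma 9, Jamal 15, Farid 14, Priya 0. Priya eliminated.
Round 2: Liam 8, Uma 9, Jamal 15, Farid 14. Liam eliminated.
Round 3: Uma 17, Jamal 15, Farid 14. Farid eliminated.
Round 4: Uma 24, Jamal 22. Uma has a majority (≥24).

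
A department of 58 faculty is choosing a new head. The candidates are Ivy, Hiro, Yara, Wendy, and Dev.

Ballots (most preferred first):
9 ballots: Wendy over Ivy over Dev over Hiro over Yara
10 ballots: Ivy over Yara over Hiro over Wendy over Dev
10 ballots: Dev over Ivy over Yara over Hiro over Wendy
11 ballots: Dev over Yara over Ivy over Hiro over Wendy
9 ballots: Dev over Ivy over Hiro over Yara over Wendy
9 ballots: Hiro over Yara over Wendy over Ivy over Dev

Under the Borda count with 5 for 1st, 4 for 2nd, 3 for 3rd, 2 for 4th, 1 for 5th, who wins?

Ivy

Ivy: 9×4 + 10×5 + 10×4 + 11×3 + 9×4 + 9×2 = 213
Hiro: 9×2 + 10×3 + 10×2 + 11×2 + 9×3 + 9×5 = 162
Yara: 9×1 + 10×4 + 10×3 + 11×4 + 9×2 + 9×4 = 177
Wendy: 9×5 + 10×2 + 10×1 + 11×1 + 9×1 + 9×3 = 122
Dev: 9×3 + 10×1 + 10×5 + 11×5 + 9×5 + 9×1 = 196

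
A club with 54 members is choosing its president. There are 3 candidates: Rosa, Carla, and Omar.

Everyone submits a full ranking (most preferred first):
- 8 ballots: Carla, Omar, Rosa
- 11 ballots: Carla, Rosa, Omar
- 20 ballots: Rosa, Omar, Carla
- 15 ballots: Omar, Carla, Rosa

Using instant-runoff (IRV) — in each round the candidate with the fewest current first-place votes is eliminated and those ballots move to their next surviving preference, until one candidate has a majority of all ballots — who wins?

Round 1: Rosa 20, Carla 19, Omar 15. Omar eliminated.
Round 2: Rosa 20, Carla 34. Carla has a majority (≥28).

Carla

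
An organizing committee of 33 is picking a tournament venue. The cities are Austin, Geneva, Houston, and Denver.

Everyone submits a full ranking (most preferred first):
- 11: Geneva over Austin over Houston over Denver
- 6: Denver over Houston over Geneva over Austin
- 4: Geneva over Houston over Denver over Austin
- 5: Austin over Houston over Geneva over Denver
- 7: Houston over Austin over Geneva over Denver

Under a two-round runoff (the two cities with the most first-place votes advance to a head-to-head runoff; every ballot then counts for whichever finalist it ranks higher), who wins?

Houston

Round 1 first-place votes: Austin 5, Geneva 15, Houston 7, Denver 6. Geneva and Houston advance.
Runoff: Geneva is ranked above Houston on 15 ballots, Houston above Geneva on 18.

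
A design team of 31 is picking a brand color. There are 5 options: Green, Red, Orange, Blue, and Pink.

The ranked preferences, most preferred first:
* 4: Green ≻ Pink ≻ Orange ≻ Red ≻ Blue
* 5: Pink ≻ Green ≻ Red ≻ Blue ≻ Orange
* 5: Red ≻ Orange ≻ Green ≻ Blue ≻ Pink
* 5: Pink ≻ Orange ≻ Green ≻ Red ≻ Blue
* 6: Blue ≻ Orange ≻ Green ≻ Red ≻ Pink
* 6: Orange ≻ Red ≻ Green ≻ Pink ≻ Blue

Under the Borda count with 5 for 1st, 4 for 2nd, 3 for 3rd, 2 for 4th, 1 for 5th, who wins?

Green: 4×5 + 5×4 + 5×3 + 5×3 + 6×3 + 6×3 = 106
Red: 4×2 + 5×3 + 5×5 + 5×2 + 6×2 + 6×4 = 94
Orange: 4×3 + 5×1 + 5×4 + 5×4 + 6×4 + 6×5 = 111
Blue: 4×1 + 5×2 + 5×2 + 5×1 + 6×5 + 6×1 = 65
Pink: 4×4 + 5×5 + 5×1 + 5×5 + 6×1 + 6×2 = 89

Orange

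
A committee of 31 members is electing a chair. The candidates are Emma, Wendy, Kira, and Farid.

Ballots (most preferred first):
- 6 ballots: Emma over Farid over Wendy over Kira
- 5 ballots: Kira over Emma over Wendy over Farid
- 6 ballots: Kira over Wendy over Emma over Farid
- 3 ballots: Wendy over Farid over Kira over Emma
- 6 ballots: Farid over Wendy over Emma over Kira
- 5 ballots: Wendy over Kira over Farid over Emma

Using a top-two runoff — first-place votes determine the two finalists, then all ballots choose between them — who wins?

Wendy

Round 1 first-place votes: Emma 6, Wendy 8, Kira 11, Farid 6. Kira and Wendy advance.
Runoff: Kira is ranked above Wendy on 11 ballots, Wendy above Kira on 20.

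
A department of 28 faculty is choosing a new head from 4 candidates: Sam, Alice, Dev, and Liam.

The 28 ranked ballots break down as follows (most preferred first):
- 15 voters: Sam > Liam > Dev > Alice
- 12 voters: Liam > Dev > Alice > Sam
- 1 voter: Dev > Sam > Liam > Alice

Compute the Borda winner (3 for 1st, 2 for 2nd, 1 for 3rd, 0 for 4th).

Liam

Sam: 15×3 + 12×0 + 1×2 = 47
Alice: 15×0 + 12×1 + 1×0 = 12
Dev: 15×1 + 12×2 + 1×3 = 42
Liam: 15×2 + 12×3 + 1×1 = 67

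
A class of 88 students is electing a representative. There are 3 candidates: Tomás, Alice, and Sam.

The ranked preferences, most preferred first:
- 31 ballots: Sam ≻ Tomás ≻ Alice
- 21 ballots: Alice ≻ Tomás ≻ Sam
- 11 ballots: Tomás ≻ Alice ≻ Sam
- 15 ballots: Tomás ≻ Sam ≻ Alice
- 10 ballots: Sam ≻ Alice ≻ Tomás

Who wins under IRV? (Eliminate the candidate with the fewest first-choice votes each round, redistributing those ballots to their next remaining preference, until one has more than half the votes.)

Tomás

Round 1: Tomás 26, Alice 21, Sam 41. Alice eliminated.
Round 2: Tomás 47, Sam 41. Tomás has a majority (≥45).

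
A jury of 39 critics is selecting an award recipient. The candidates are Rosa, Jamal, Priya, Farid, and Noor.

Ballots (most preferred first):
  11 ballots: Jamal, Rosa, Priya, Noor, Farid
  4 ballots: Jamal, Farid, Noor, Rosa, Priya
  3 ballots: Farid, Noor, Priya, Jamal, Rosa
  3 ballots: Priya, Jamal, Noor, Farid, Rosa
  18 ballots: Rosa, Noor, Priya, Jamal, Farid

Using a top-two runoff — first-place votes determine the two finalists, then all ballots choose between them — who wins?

Round 1 first-place votes: Rosa 18, Jamal 15, Priya 3, Farid 3, Noor 0. Rosa and Jamal advance.
Runoff: Rosa is ranked above Jamal on 18 ballots, Jamal above Rosa on 21.

Jamal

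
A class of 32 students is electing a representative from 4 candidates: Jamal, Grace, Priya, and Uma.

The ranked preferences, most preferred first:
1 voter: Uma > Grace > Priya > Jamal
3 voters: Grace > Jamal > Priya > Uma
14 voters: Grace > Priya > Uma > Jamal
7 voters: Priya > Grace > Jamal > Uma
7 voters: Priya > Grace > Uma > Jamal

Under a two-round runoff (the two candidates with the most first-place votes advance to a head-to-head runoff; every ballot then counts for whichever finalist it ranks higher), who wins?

Grace

Round 1 first-place votes: Jamal 0, Grace 17, Priya 14, Uma 1. Grace and Priya advance.
Runoff: Grace is ranked above Priya on 18 ballots, Priya above Grace on 14.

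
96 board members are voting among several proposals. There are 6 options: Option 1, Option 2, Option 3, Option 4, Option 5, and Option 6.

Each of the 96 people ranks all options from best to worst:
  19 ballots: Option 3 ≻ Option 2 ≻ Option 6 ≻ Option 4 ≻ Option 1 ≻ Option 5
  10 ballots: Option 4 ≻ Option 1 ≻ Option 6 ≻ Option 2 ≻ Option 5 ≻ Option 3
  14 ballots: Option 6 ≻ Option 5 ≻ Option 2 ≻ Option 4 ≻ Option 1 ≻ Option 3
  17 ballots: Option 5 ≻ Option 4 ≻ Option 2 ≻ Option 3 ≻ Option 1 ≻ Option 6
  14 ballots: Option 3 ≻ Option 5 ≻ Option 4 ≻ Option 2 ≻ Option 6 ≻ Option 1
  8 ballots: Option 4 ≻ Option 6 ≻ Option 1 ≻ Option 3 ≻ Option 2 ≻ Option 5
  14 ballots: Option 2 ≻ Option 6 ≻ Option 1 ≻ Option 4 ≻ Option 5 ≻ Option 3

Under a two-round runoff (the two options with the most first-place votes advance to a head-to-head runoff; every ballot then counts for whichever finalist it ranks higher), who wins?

Option 4

Round 1 first-place votes: Option 1 0, Option 2 14, Option 3 33, Option 4 18, Option 5 17, Option 6 14. Option 3 and Option 4 advance.
Runoff: Option 3 is ranked above Option 4 on 33 ballots, Option 4 above Option 3 on 63.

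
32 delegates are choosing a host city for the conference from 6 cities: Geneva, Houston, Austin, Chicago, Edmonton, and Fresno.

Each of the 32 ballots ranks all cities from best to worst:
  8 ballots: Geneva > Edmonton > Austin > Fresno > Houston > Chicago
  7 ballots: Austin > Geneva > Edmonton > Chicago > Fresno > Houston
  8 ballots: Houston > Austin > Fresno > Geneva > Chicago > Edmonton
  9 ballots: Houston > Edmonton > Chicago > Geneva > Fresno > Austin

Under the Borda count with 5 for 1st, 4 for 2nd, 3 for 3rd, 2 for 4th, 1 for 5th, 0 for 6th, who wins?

Geneva: 8×5 + 7×4 + 8×2 + 9×2 = 102
Houston: 8×1 + 7×0 + 8×5 + 9×5 = 93
Austin: 8×3 + 7×5 + 8×4 + 9×0 = 91
Chicago: 8×0 + 7×2 + 8×1 + 9×3 = 49
Edmonton: 8×4 + 7×3 + 8×0 + 9×4 = 89
Fresno: 8×2 + 7×1 + 8×3 + 9×1 = 56

Geneva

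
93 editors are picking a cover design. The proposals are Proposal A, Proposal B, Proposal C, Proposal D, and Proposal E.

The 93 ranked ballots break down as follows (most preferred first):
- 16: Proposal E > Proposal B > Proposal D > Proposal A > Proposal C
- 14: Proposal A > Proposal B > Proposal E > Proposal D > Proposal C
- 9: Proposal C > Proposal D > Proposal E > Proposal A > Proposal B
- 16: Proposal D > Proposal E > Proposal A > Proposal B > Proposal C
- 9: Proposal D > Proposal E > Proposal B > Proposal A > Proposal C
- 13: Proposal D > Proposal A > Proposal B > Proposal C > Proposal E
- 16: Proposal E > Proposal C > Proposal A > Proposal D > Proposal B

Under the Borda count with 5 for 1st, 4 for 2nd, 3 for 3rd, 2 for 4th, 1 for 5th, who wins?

Proposal E

Proposal A: 16×2 + 14×5 + 9×2 + 16×3 + 9×2 + 13×4 + 16×3 = 286
Proposal B: 16×4 + 14×4 + 9×1 + 16×2 + 9×3 + 13×3 + 16×1 = 243
Proposal C: 16×1 + 14×1 + 9×5 + 16×1 + 9×1 + 13×2 + 16×4 = 190
Proposal D: 16×3 + 14×2 + 9×4 + 16×5 + 9×5 + 13×5 + 16×2 = 334
Proposal E: 16×5 + 14×3 + 9×3 + 16×4 + 9×4 + 13×1 + 16×5 = 342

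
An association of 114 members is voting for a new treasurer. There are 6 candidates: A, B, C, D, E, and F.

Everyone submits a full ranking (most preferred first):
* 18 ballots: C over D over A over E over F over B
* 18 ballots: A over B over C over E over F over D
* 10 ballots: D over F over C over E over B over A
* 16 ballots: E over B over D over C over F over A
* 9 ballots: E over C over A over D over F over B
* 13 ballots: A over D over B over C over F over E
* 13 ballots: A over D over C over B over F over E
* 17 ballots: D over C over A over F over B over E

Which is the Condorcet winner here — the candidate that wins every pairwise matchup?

D

D vs A: 61–53
D vs B: 80–34
D vs C: 69–45
D vs E: 71–43
D vs F: 96–18
D beats every other candidate.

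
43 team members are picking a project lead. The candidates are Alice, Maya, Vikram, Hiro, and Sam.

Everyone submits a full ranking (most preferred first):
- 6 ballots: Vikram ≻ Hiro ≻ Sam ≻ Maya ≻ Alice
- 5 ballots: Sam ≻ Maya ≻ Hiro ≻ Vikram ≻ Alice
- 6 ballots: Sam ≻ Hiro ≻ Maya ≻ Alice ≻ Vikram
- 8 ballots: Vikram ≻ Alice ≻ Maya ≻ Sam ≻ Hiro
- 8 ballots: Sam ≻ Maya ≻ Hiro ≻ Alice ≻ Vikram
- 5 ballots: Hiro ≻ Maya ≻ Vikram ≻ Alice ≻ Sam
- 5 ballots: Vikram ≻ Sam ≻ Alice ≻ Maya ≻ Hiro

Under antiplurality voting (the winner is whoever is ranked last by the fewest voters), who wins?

Maya

Last-place votes: Alice 11, Maya 0, Vikram 14, Hiro 13, Sam 5.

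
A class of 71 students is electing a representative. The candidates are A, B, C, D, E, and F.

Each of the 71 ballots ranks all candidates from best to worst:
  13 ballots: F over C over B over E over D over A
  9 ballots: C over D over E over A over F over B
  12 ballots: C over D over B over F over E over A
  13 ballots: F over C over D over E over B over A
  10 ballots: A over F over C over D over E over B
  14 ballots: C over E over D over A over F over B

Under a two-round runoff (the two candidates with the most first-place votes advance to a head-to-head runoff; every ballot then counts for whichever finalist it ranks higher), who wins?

F

Round 1 first-place votes: A 10, B 0, C 35, D 0, E 0, F 26. C and F advance.
Runoff: C is ranked above F on 35 ballots, F above C on 36.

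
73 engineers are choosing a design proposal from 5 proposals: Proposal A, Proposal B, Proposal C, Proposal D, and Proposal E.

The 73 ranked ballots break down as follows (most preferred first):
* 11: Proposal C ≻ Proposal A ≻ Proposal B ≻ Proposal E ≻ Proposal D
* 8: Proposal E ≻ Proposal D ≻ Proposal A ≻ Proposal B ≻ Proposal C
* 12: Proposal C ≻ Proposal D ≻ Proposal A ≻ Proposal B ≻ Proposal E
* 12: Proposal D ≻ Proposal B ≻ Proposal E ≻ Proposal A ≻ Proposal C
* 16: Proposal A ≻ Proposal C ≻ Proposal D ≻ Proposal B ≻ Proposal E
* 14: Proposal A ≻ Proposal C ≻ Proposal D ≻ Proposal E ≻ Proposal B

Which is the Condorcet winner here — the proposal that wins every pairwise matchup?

Proposal A

Proposal A vs Proposal B: 61–12
Proposal A vs Proposal C: 50–23
Proposal A vs Proposal D: 41–32
Proposal A vs Proposal E: 53–20
Proposal A beats every other proposal.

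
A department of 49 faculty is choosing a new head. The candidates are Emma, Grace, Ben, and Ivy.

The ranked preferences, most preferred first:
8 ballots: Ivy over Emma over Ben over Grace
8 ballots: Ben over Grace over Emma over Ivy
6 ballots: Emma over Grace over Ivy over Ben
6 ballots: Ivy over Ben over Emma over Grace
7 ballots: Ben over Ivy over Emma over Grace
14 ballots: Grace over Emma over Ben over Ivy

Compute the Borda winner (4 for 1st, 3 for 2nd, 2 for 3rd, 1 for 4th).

Emma: 8×3 + 8×2 + 6×4 + 6×2 + 7×2 + 14×3 = 132
Grace: 8×1 + 8×3 + 6×3 + 6×1 + 7×1 + 14×4 = 119
Ben: 8×2 + 8×4 + 6×1 + 6×3 + 7×4 + 14×2 = 128
Ivy: 8×4 + 8×1 + 6×2 + 6×4 + 7×3 + 14×1 = 111

Emma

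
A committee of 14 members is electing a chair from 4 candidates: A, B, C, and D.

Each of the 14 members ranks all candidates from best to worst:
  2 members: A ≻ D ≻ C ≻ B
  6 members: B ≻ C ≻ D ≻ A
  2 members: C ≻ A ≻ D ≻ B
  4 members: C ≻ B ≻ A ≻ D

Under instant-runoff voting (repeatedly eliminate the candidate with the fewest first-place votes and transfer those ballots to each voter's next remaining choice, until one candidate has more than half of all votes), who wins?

Round 1: A 2, B 6, C 6, D 0. D eliminated.
Round 2: A 2, B 6, C 6. A eliminated.
Round 3: B 6, C 8. C has a majority (≥8).

C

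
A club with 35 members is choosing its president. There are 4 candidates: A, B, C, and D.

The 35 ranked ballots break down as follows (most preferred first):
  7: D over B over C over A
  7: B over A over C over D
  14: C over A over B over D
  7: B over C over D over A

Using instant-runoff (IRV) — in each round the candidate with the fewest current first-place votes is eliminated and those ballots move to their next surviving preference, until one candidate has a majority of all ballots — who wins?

B

Round 1: A 0, B 14, C 14, D 7. A eliminated.
Round 2: B 14, C 14, D 7. D eliminated.
Round 3: B 21, C 14. B has a majority (≥18).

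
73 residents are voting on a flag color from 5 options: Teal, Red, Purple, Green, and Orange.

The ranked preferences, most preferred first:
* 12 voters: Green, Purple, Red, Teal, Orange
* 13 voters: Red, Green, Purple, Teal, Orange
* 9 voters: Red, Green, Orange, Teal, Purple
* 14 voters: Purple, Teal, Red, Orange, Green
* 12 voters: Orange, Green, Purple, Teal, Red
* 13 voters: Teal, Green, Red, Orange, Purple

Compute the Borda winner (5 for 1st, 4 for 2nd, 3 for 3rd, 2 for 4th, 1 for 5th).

Green

Teal: 12×2 + 13×2 + 9×2 + 14×4 + 12×2 + 13×5 = 213
Red: 12×3 + 13×5 + 9×5 + 14×3 + 12×1 + 13×3 = 239
Purple: 12×4 + 13×3 + 9×1 + 14×5 + 12×3 + 13×1 = 215
Green: 12×5 + 13×4 + 9×4 + 14×1 + 12×4 + 13×4 = 262
Orange: 12×1 + 13×1 + 9×3 + 14×2 + 12×5 + 13×2 = 166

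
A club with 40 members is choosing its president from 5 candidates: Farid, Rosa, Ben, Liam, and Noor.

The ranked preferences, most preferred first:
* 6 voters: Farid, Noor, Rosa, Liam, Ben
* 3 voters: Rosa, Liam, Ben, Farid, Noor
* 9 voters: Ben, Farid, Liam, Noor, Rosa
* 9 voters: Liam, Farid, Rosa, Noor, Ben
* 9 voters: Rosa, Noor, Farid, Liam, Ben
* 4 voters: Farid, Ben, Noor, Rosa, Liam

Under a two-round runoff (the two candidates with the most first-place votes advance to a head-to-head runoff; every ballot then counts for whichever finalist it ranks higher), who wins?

Round 1 first-place votes: Farid 10, Rosa 12, Ben 9, Liam 9, Noor 0. Rosa and Farid advance.
Runoff: Rosa is ranked above Farid on 12 ballots, Farid above Rosa on 28.

Farid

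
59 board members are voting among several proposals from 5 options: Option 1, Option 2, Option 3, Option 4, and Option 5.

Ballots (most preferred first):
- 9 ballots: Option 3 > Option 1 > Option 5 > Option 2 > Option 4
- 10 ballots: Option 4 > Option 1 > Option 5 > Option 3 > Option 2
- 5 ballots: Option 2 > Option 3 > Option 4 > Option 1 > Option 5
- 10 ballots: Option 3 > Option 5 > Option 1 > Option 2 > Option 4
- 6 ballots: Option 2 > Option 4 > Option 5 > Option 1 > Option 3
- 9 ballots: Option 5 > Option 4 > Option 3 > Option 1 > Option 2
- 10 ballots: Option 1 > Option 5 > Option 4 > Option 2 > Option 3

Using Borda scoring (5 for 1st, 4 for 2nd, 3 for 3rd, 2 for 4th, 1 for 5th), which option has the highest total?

Option 1: 9×4 + 10×4 + 5×2 + 10×3 + 6×2 + 9×2 + 10×5 = 196
Option 2: 9×2 + 10×1 + 5×5 + 10×2 + 6×5 + 9×1 + 10×2 = 132
Option 3: 9×5 + 10×2 + 5×4 + 10×5 + 6×1 + 9×3 + 10×1 = 178
Option 4: 9×1 + 10×5 + 5×3 + 10×1 + 6×4 + 9×4 + 10×3 = 174
Option 5: 9×3 + 10×3 + 5×1 + 10×4 + 6×3 + 9×5 + 10×4 = 205

Option 5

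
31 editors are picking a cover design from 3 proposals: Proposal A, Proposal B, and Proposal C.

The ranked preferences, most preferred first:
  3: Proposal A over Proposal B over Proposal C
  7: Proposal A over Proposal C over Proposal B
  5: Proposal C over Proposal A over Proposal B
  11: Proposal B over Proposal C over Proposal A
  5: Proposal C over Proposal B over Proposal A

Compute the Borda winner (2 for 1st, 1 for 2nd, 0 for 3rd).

Proposal A: 3×2 + 7×2 + 5×1 + 11×0 + 5×0 = 25
Proposal B: 3×1 + 7×0 + 5×0 + 11×2 + 5×1 = 30
Proposal C: 3×0 + 7×1 + 5×2 + 11×1 + 5×2 = 38

Proposal C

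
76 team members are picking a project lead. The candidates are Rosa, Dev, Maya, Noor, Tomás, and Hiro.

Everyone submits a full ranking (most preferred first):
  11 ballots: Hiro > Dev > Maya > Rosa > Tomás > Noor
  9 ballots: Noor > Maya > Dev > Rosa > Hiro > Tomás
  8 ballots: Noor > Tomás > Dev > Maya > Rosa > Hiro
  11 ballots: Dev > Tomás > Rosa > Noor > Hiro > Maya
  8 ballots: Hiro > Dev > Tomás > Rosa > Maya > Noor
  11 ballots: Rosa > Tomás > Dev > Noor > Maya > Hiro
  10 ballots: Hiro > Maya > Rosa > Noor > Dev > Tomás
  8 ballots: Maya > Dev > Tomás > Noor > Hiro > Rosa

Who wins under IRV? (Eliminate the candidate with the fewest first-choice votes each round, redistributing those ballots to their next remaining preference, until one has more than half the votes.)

Dev

Round 1: Rosa 11, Dev 11, Maya 8, Noor 17, Tomás 0, Hiro 29. Tomás eliminated.
Round 2: Rosa 11, Dev 11, Maya 8, Noor 17, Hiro 29. Maya eliminated.
Round 3: Rosa 11, Dev 19, Noor 17, Hiro 29. Rosa eliminated.
Round 4: Dev 30, Noor 17, Hiro 29. Noor eliminated.
Round 5: Dev 47, Hiro 29. Dev has a majority (≥39).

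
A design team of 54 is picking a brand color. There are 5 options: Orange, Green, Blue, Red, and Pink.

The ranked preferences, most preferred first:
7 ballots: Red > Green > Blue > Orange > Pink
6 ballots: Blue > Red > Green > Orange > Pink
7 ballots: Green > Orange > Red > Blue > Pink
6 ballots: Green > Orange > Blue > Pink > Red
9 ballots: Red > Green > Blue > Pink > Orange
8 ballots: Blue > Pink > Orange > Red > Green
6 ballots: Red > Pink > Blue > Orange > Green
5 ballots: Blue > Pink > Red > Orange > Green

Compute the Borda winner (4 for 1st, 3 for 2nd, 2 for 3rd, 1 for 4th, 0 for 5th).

Orange: 7×1 + 6×1 + 7×3 + 6×3 + 9×0 + 8×2 + 6×1 + 5×1 = 79
Green: 7×3 + 6×2 + 7×4 + 6×4 + 9×3 + 8×0 + 6×0 + 5×0 = 112
Blue: 7×2 + 6×4 + 7×1 + 6×2 + 9×2 + 8×4 + 6×2 + 5×4 = 139
Red: 7×4 + 6×3 + 7×2 + 6×0 + 9×4 + 8×1 + 6×4 + 5×2 = 138
Pink: 7×0 + 6×0 + 7×0 + 6×1 + 9×1 + 8×3 + 6×3 + 5×3 = 72

Blue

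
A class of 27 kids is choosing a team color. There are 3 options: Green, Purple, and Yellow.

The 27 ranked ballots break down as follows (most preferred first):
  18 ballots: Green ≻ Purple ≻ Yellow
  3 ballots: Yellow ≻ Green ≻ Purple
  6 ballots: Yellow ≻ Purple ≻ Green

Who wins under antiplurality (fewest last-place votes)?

Purple

Last-place votes: Green 6, Purple 3, Yellow 18.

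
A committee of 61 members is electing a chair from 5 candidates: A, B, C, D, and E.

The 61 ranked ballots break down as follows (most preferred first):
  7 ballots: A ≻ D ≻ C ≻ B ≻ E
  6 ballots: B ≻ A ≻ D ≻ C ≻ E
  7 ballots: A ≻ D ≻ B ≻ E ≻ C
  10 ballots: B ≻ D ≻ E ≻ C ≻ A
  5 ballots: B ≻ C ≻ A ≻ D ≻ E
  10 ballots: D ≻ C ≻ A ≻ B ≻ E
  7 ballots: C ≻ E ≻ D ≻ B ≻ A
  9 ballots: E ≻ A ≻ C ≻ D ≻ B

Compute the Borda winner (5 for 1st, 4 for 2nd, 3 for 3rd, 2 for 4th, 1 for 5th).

A: 7×5 + 6×4 + 7×5 + 10×1 + 5×3 + 10×3 + 7×1 + 9×4 = 192
B: 7×2 + 6×5 + 7×3 + 10×5 + 5×5 + 10×2 + 7×2 + 9×1 = 183
C: 7×3 + 6×2 + 7×1 + 10×2 + 5×4 + 10×4 + 7×5 + 9×3 = 182
D: 7×4 + 6×3 + 7×4 + 10×4 + 5×2 + 10×5 + 7×3 + 9×2 = 213
E: 7×1 + 6×1 + 7×2 + 10×3 + 5×1 + 10×1 + 7×4 + 9×5 = 145

D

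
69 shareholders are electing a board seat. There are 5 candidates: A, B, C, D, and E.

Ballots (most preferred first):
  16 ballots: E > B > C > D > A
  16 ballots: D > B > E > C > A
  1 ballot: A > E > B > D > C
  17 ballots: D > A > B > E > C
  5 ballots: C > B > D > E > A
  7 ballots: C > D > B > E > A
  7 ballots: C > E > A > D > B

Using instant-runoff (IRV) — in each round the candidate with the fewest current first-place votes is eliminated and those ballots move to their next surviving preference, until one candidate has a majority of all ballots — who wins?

Round 1: A 1, B 0, C 19, D 33, E 16. B eliminated.
Round 2: A 1, C 19, D 33, E 16. A eliminated.
Round 3: C 19, D 33, E 17. E eliminated.
Round 4: C 35, D 34. C has a majority (≥35).

C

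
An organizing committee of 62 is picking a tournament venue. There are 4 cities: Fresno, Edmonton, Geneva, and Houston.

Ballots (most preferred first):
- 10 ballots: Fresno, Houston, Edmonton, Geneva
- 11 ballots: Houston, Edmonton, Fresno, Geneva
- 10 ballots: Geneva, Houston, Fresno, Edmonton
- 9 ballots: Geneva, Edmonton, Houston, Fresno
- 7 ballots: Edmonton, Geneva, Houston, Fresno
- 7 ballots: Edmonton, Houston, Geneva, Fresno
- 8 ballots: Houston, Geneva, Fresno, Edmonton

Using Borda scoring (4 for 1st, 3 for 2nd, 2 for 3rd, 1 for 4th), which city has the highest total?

Fresno: 10×4 + 11×2 + 10×2 + 9×1 + 7×1 + 7×1 + 8×2 = 121
Edmonton: 10×2 + 11×3 + 10×1 + 9×3 + 7×4 + 7×4 + 8×1 = 154
Geneva: 10×1 + 11×1 + 10×4 + 9×4 + 7×3 + 7×2 + 8×3 = 156
Houston: 10×3 + 11×4 + 10×3 + 9×2 + 7×2 + 7×3 + 8×4 = 189

Houston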